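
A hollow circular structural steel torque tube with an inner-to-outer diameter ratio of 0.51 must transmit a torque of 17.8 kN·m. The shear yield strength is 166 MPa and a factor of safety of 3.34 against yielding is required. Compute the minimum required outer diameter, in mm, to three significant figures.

d_o = 125 mm

τ_allow = 166/3.34 = 49.70 MPa.
For a hollow shaft τ = 16T/[πd_o³(1−k⁴)] with k = 0.51, so 1−k⁴ = 0.9323.
d_o³ = 16T/[π τ_allow (1−k⁴)] = 16×1.7800×10^7/(π×49.70×0.9323) = 1.956×10^6 mm³.
d_o = 125.1 mm.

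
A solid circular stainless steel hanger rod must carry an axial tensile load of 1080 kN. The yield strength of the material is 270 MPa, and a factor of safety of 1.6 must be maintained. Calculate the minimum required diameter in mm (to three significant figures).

d = 90.3 mm

Allowable stress σ_allow = 270/1.6 = 168.8 MPa.
Required area A = F/σ_allow = 1080000/168.8 = 6400 mm².
A = πd²/4 → d = √(4A/π) = 90.27 mm.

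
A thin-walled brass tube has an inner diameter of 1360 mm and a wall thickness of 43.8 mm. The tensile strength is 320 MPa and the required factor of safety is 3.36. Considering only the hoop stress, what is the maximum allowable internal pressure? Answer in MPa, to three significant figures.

σ_allow = 320/3.36 = 95.24 MPa.
σ_h = pD/(2t) → p_allow = 2σ_allow t/D = 2×95.24×43.8/1360 = 6.134 MPa.

p_allow = 6.13 MPa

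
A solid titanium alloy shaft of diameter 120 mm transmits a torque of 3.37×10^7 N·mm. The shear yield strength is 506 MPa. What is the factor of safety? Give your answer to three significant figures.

τ = 16T/(πd³) = 16×3.3700×10^7/(π×120³) = 99.32 MPa.
n = τ_limit/τ = 506/99.32 = 5.094.

n = 5.09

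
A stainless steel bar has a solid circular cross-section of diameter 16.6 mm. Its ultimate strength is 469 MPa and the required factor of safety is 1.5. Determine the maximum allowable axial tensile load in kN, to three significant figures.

F_allow = 67.7 kN

σ_allow = 469/1.5 = 312.7 MPa.
A = πd²/4 = π×16.6²/4 = 216.4 mm².
F_allow = σ_allow × A = 312.7×216.4 = 67670 N.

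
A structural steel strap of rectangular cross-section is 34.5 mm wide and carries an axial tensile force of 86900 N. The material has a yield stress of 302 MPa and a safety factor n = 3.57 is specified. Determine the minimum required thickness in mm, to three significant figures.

t = 29.8 mm

σ_allow = 302/3.57 = 84.59 MPa.
Required area A = F/σ_allow = 86900/84.59 = 1027 mm².
t = A/w = 1027/34.5 = 29.78 mm.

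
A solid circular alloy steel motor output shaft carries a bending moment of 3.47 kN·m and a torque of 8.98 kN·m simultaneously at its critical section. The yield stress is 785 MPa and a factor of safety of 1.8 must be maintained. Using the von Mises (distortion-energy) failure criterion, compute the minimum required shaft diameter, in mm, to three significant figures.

σ_allow = σ_y/n = 785/1.8 = 436.1 MPa.
For a solid shaft σ_b = 32M/(πd³) and τ = 16T/(πd³), so the von Mises stress is σ' = (16/πd³)·√(4M²+3T²).
√(4M²+3T²) = √(4×(3.470×10^6)² + 3×(8.980×10^6)²) = 1.703×10^7 N·mm.
d³ = 16×1.703×10^7/(π×436.1) = 198900 mm³.
d = 58.37 mm.

d = 58.4 mm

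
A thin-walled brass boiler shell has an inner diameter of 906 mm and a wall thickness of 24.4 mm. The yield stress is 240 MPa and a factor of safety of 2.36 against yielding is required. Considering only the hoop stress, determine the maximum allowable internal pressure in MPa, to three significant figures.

p_allow = 5.48 MPa

σ_allow = 240/2.36 = 101.7 MPa.
σ_h = pD/(2t) → p_allow = 2σ_allow t/D = 2×101.7×24.4/906 = 5.478 MPa.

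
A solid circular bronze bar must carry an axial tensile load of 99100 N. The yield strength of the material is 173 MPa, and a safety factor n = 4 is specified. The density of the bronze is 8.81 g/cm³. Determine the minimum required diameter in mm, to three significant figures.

Allowable stress σ_allow = 173/4 = 43.25 MPa.
Required area A = F/σ_allow = 99100/43.25 = 2291 mm².
A = πd²/4 → d = √(4A/π) = 54.01 mm.

d = 54.0 mm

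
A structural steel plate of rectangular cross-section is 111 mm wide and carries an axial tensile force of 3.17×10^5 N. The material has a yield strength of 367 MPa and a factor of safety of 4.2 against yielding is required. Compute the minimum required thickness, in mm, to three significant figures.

σ_allow = 367/4.2 = 87.38 MPa.
Required area A = F/σ_allow = 317000/87.38 = 3628 mm².
t = A/w = 3628/111 = 32.68 mm.

t = 32.7 mm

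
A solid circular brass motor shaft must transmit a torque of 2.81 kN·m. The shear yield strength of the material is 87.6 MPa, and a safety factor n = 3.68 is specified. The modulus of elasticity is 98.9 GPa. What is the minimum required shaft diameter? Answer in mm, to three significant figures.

d = 84.4 mm

Allowable shear stress τ_allow = 87.6/3.68 = 23.80 MPa.
For a solid shaft τ = 16T/(πd³), so d³ = 16T/(π τ_allow) = 16×2810000/(π×23.80) = 601200 mm³.
d = (601200)^(1/3) = 84.40 mm.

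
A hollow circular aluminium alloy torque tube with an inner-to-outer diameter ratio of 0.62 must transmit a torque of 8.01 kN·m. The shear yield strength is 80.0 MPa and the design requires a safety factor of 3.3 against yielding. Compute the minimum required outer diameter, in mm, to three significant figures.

d_o = 125 mm

τ_allow = 80.0/3.3 = 24.24 MPa.
For a hollow shaft τ = 16T/[πd_o³(1−k⁴)] with k = 0.62, so 1−k⁴ = 0.8522.
d_o³ = 16T/[π τ_allow (1−k⁴)] = 16×8010000/(π×24.24×0.8522) = 1.975×10^6 mm³.
d_o = 125.5 mm.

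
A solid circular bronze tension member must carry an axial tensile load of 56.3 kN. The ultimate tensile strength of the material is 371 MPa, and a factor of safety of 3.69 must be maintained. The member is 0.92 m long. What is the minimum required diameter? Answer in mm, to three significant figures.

Allowable stress σ_allow = 371/3.69 = 100.5 MPa.
Required area A = F/σ_allow = 56300/100.5 = 560.0 mm².
A = πd²/4 → d = √(4A/π) = 26.70 mm.

d = 26.7 mm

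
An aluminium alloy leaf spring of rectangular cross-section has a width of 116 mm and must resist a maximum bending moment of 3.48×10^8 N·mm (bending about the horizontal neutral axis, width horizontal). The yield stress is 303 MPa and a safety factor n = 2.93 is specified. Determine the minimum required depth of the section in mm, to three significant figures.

σ_allow = 303/2.93 = 103.4 MPa.
For a rectangular section σ = 6M/(bh²), so h² = 6M/(b σ_allow) = 6×3.4800×10^8/(116×103.4) = 174100 mm².
h = 417.2 mm.

h = 417 mm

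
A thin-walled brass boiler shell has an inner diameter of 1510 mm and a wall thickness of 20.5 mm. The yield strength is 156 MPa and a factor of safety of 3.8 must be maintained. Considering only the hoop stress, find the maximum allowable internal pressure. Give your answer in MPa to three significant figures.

σ_allow = 156/3.8 = 41.05 MPa.
σ_h = pD/(2t) → p_allow = 2σ_allow t/D = 2×41.05×20.5/1510 = 1.115 MPa.

p_allow = 1.11 MPa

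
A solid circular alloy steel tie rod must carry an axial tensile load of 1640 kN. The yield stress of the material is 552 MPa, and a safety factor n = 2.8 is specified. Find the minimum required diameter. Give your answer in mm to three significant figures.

Allowable stress σ_allow = 552/2.8 = 197.1 MPa.
Required area A = F/σ_allow = 1640000/197.1 = 8319 mm².
A = πd²/4 → d = √(4A/π) = 102.9 mm.

d = 103 mm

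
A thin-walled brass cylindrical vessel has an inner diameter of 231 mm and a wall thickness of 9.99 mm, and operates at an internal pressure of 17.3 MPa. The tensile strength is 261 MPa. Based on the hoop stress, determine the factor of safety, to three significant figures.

σ_h = pD/(2t) = 17.3×231/(2×9.99) = 200.0 MPa.
n = 261/200.0 = 1.305.

n = 1.30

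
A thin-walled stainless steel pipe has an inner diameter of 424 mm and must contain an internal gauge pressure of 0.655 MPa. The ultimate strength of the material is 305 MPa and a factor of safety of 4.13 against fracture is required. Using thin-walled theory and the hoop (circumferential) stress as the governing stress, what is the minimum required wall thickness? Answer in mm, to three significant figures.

t = 1.88 mm

σ_allow = 305/4.13 = 73.85 MPa.
Hoop stress σ_h = pD/(2t), so t = pD/(2σ_allow) = 0.655×424/(2×73.85) = 1.880 mm.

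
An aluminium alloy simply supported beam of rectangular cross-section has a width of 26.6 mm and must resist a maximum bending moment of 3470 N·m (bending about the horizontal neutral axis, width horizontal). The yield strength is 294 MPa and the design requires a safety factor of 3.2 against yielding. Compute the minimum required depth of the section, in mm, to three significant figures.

h = 92.3 mm

σ_allow = 294/3.2 = 91.88 MPa.
For a rectangular section σ = 6M/(bh²), so h² = 6M/(b σ_allow) = 6×3470000/(26.6×91.88) = 8519 mm².
h = 92.30 mm.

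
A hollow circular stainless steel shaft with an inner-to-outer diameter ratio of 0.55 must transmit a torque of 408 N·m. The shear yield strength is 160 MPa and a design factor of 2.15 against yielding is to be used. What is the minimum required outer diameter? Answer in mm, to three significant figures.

τ_allow = 160/2.15 = 74.42 MPa.
For a hollow shaft τ = 16T/[πd_o³(1−k⁴)] with k = 0.55, so 1−k⁴ = 0.9085.
d_o³ = 16T/[π τ_allow (1−k⁴)] = 16×408000/(π×74.42×0.9085) = 30730 mm³.
d_o = 31.32 mm.

d_o = 31.3 mm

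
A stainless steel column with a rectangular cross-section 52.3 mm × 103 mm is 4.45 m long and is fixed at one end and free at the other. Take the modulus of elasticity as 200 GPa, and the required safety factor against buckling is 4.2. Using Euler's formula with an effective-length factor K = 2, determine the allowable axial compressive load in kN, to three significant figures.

P_allow = 7.29 kN

Buckling occurs about the weak axis: I_min = h·b³/12 = 103×52.3³/12 = 1.228×10^6 mm⁴ (b = 52.3 mm is the smaller dimension).
Effective length L_e = KL = 2×4.45 m = 8900 mm.
Euler critical load P_cr = π²EI/L_e² = π²×200000×1.228×10^6/8900² = 30600 N.
P_allow = P_cr/n = 30600/4.2 = 7286 N.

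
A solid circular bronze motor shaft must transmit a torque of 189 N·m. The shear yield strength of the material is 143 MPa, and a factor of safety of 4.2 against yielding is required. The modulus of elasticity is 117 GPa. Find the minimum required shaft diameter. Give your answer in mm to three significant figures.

Allowable shear stress τ_allow = 143/4.2 = 34.05 MPa.
For a solid shaft τ = 16T/(πd³), so d³ = 16T/(π τ_allow) = 16×189000/(π×34.05) = 28270 mm³.
d = (28270)^(1/3) = 30.46 mm.

d = 30.5 mm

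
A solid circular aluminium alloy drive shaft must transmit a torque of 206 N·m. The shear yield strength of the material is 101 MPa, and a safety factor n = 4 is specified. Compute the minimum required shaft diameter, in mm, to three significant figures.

d = 34.6 mm

Allowable shear stress τ_allow = 101/4 = 25.25 MPa.
For a solid shaft τ = 16T/(πd³), so d³ = 16T/(π τ_allow) = 16×206000/(π×25.25) = 41550 mm³.
d = (41550)^(1/3) = 34.64 mm.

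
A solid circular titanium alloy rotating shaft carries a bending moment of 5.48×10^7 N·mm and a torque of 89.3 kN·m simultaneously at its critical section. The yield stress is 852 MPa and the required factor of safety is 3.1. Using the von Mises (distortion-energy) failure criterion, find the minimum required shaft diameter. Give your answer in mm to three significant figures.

d = 152 mm

σ_allow = σ_y/n = 852/3.1 = 274.8 MPa.
For a solid shaft σ_b = 32M/(πd³) and τ = 16T/(πd³), so the von Mises stress is σ' = (16/πd³)·√(4M²+3T²).
√(4M²+3T²) = √(4×(5.480×10^7)² + 3×(8.930×10^7)²) = 1.896×10^8 N·mm.
d³ = 16×1.896×10^8/(π×274.8) = 3.513×10^6 mm³.
d = 152.0 mm.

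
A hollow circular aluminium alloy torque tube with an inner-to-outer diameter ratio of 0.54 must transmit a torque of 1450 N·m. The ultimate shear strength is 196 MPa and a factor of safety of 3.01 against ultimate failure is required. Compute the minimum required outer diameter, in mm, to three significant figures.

d_o = 49.9 mm

τ_allow = 196/3.01 = 65.12 MPa.
For a hollow shaft τ = 16T/[πd_o³(1−k⁴)] with k = 0.54, so 1−k⁴ = 0.9150.
d_o³ = 16T/[π τ_allow (1−k⁴)] = 16×1450000/(π×65.12×0.9150) = 123900 mm³.
d_o = 49.86 mm.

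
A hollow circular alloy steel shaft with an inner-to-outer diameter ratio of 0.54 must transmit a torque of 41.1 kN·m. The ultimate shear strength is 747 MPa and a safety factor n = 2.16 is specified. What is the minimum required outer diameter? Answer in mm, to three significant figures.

d_o = 87.1 mm

τ_allow = 747/2.16 = 345.8 MPa.
For a hollow shaft τ = 16T/[πd_o³(1−k⁴)] with k = 0.54, so 1−k⁴ = 0.9150.
d_o³ = 16T/[π τ_allow (1−k⁴)] = 16×4.1100×10^7/(π×345.8×0.9150) = 661500 mm³.
d_o = 87.13 mm.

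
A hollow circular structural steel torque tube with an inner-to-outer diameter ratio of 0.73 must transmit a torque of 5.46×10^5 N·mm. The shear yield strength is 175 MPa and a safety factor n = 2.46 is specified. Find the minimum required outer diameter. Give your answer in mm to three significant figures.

d_o = 37.9 mm

τ_allow = 175/2.46 = 71.14 MPa.
For a hollow shaft τ = 16T/[πd_o³(1−k⁴)] with k = 0.73, so 1−k⁴ = 0.7160.
d_o³ = 16T/[π τ_allow (1−k⁴)] = 16×546000/(π×71.14×0.7160) = 54590 mm³.
d_o = 37.94 mm.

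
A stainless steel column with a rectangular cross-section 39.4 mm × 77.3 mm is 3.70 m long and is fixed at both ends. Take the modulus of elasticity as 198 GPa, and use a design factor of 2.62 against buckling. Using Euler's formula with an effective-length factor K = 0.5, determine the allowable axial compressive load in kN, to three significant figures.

Buckling occurs about the weak axis: I_min = h·b³/12 = 77.3×39.4³/12 = 394000 mm⁴ (b = 39.4 mm is the smaller dimension).
Effective length L_e = KL = 0.5×3.70 m = 1850 mm.
Euler critical load P_cr = π²EI/L_e² = π²×198000×394000/1850² = 225000 N.
P_allow = P_cr/n = 225000/2.62 = 85860 N.

P_allow = 85.9 kN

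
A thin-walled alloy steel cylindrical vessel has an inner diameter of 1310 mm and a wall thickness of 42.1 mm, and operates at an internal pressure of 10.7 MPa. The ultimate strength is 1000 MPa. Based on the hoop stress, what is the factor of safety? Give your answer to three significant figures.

n = 6.01

σ_h = pD/(2t) = 10.7×1310/(2×42.1) = 166.5 MPa.
n = 1000/166.5 = 6.007.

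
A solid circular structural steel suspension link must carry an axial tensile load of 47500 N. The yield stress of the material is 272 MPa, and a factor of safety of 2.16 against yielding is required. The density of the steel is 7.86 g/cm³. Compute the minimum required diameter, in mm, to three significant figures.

d = 21.9 mm

Allowable stress σ_allow = 272/2.16 = 125.9 MPa.
Required area A = F/σ_allow = 47500/125.9 = 377.2 mm².
A = πd²/4 → d = √(4A/π) = 21.92 mm.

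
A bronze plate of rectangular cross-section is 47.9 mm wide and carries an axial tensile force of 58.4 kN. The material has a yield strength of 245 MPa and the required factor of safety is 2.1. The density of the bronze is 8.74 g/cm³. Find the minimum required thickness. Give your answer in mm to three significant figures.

σ_allow = 245/2.1 = 116.7 MPa.
Required area A = F/σ_allow = 58400/116.7 = 500.6 mm².
t = A/w = 500.6/47.9 = 10.45 mm.

t = 10.5 mm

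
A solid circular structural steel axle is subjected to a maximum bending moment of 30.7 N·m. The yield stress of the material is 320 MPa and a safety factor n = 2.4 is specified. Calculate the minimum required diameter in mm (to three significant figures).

d = 13.3 mm

σ_allow = 320/2.4 = 133.3 MPa.
For a solid circular section σ = 32M/(πd³), so d³ = 32M/(π σ_allow) = 32×30700/(π×133.3) = 2345 mm³.
d = 13.29 mm.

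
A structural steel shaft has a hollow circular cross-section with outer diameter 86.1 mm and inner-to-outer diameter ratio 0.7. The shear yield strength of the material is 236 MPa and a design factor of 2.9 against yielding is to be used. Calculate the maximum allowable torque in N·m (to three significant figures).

τ_allow = 236/2.9 = 81.38 MPa.
For a hollow shaft T_allow = τ_allow·πd_o³(1−k⁴)/16 with 1−k⁴ = 0.7599, so πd_o³(1−k⁴)/16 = 95230 mm³.
T_allow = 81.38×95230 = 7.750×10^6 N·mm = 7750 N·m.

T_allow = 7750 N·m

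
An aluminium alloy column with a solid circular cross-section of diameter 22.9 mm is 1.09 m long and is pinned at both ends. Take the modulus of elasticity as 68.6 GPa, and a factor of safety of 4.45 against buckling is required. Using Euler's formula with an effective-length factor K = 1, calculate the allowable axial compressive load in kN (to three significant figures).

I = πd⁴/64 = π×22.9⁴/64 = 13500 mm⁴.
Effective length L_e = KL = 1×1.09 m = 1090 mm.
Euler critical load P_cr = π²EI/L_e² = π²×68600×13500/1090² = 7693 N.
P_allow = P_cr/n = 7693/4.45 = 1729 N.

P_allow = 1.73 kN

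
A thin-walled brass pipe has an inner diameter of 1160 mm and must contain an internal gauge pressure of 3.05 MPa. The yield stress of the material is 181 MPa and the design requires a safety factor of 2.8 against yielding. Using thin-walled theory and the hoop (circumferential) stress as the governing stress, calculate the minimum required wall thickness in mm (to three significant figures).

σ_allow = 181/2.8 = 64.64 MPa.
Hoop stress σ_h = pD/(2t), so t = pD/(2σ_allow) = 3.05×1160/(2×64.64) = 27.37 mm.

t = 27.4 mm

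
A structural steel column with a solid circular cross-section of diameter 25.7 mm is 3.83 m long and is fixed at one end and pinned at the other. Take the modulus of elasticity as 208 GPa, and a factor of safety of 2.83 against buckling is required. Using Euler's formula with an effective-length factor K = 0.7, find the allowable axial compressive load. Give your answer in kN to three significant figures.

P_allow = 2.16 kN

I = πd⁴/64 = π×25.7⁴/64 = 21410 mm⁴.
Effective length L_e = KL = 0.7×3.83 m = 2681 mm.
Euler critical load P_cr = π²EI/L_e² = π²×208000×21410/2681² = 6116 N.
P_allow = P_cr/n = 6116/2.83 = 2161 N.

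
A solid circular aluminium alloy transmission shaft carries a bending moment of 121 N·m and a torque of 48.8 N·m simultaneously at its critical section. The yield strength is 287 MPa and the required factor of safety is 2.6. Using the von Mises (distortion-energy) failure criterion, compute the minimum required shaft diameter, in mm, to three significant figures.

σ_allow = σ_y/n = 287/2.6 = 110.4 MPa.
For a solid shaft σ_b = 32M/(πd³) and τ = 16T/(πd³), so the von Mises stress is σ' = (16/πd³)·√(4M²+3T²).
√(4M²+3T²) = √(4×(121000)² + 3×(48800)²) = 256300 N·mm.
d³ = 16×256300/(π×110.4) = 11830 mm³.
d = 22.78 mm.

d = 22.8 mm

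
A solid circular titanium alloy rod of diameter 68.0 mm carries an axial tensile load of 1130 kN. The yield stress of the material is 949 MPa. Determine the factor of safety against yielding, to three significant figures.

n = 3.05

A = πd²/4 = 3632 mm².
σ = F/A = 1130000/3632 = 311.2 MPa.
n = 949/311.2 = 3.050.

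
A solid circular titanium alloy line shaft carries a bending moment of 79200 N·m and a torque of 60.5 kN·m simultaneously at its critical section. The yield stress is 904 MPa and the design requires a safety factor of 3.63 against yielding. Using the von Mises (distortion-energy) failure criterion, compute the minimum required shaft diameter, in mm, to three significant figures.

d = 157 mm

σ_allow = σ_y/n = 904/3.63 = 249.0 MPa.
For a solid shaft σ_b = 32M/(πd³) and τ = 16T/(πd³), so the von Mises stress is σ' = (16/πd³)·√(4M²+3T²).
√(4M²+3T²) = √(4×(7.920×10^7)² + 3×(6.050×10^7)²) = 1.899×10^8 N·mm.
d³ = 16×1.899×10^8/(π×249.0) = 3.884×10^6 mm³.
d = 157.2 mm.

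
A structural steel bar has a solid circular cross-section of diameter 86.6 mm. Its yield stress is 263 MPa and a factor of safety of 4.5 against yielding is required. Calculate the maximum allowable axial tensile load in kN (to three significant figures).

σ_allow = 263/4.5 = 58.44 MPa.
A = πd²/4 = π×86.6²/4 = 5890 mm².
F_allow = σ_allow × A = 58.44×5890 = 344200 N.

F_allow = 344 kN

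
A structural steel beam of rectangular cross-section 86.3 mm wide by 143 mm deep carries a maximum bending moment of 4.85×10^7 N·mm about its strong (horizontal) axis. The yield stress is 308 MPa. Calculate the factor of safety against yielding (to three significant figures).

n = 1.87

Section modulus S = bh²/6 = 86.3×143²/6 = 294100 mm³.
σ = M/S = 4.8500×10^7/294100 = 164.9 MPa.
n = 308/164.9 = 1.868.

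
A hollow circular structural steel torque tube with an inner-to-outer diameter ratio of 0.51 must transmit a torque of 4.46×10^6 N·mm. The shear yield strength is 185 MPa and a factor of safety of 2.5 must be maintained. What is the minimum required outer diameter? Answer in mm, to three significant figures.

d_o = 69.1 mm

τ_allow = 185/2.5 = 74.00 MPa.
For a hollow shaft τ = 16T/[πd_o³(1−k⁴)] with k = 0.51, so 1−k⁴ = 0.9323.
d_o³ = 16T/[π τ_allow (1−k⁴)] = 16×4460000/(π×74.00×0.9323) = 329200 mm³.
d_o = 69.05 mm.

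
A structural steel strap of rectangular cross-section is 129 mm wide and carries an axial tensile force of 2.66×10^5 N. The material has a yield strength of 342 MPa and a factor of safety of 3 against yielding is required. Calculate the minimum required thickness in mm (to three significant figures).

σ_allow = 342/3 = 114.0 MPa.
Required area A = F/σ_allow = 266000/114.0 = 2333 mm².
t = A/w = 2333/129 = 18.09 mm.

t = 18.1 mm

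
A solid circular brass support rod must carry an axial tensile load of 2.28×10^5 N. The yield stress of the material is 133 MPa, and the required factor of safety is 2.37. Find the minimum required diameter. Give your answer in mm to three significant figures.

Allowable stress σ_allow = 133/2.37 = 56.12 MPa.
Required area A = F/σ_allow = 228000/56.12 = 4063 mm².
A = πd²/4 → d = √(4A/π) = 71.92 mm.

d = 71.9 mm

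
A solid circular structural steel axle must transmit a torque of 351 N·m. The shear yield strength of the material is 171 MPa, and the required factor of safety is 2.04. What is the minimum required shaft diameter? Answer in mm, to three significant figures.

d = 27.7 mm

Allowable shear stress τ_allow = 171/2.04 = 83.82 MPa.
For a solid shaft τ = 16T/(πd³), so d³ = 16T/(π τ_allow) = 16×351000/(π×83.82) = 21330 mm³.
d = (21330)^(1/3) = 27.73 mm.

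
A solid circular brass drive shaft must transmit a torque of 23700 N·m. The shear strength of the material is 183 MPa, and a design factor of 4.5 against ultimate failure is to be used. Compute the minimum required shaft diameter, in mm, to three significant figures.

Allowable shear stress τ_allow = 183/4.5 = 40.67 MPa.
For a solid shaft τ = 16T/(πd³), so d³ = 16T/(π τ_allow) = 16×2.3700×10^7/(π×40.67) = 2.968×10^6 mm³.
d = (2.968×10^6)^(1/3) = 143.7 mm.

d = 144 mm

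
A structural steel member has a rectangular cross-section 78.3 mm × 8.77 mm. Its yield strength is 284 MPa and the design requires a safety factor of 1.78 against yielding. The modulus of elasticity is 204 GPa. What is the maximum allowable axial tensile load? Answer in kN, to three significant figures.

σ_allow = 284/1.78 = 159.6 MPa.
A = 78.3×8.77 = 686.7 mm².
F_allow = σ_allow × A = 159.6×686.7 = 109600 N.

F_allow = 110 kN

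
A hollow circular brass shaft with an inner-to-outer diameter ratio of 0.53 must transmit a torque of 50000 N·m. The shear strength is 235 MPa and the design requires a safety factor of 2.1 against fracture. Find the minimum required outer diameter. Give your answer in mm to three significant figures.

d_o = 135 mm

τ_allow = 235/2.1 = 111.9 MPa.
For a hollow shaft τ = 16T/[πd_o³(1−k⁴)] with k = 0.53, so 1−k⁴ = 0.9211.
d_o³ = 16T/[π τ_allow (1−k⁴)] = 16×5.0000×10^7/(π×111.9×0.9211) = 2.471×10^6 mm³.
d_o = 135.2 mm.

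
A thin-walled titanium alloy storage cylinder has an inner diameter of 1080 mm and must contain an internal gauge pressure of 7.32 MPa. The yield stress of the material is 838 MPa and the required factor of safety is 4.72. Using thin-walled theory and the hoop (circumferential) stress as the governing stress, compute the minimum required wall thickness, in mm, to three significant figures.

t = 22.3 mm

σ_allow = 838/4.72 = 177.5 MPa.
Hoop stress σ_h = pD/(2t), so t = pD/(2σ_allow) = 7.32×1080/(2×177.5) = 22.26 mm.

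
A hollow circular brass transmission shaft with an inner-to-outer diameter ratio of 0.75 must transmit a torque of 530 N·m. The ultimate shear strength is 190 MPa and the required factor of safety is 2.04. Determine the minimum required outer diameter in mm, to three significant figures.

τ_allow = 190/2.04 = 93.14 MPa.
For a hollow shaft τ = 16T/[πd_o³(1−k⁴)] with k = 0.75, so 1−k⁴ = 0.6836.
d_o³ = 16T/[π τ_allow (1−k⁴)] = 16×530000/(π×93.14×0.6836) = 42400 mm³.
d_o = 34.87 mm.

d_o = 34.9 mm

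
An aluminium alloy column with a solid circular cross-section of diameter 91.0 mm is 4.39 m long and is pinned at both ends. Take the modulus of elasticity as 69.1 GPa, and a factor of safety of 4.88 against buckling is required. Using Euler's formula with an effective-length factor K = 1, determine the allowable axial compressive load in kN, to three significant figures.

I = πd⁴/64 = π×91.0⁴/64 = 3.366×10^6 mm⁴.
Effective length L_e = KL = 1×4.39 m = 4390 mm.
Euler critical load P_cr = π²EI/L_e² = π²×69100×3.366×10^6/4390² = 119100 N.
P_allow = P_cr/n = 119100/4.88 = 24410 N.

P_allow = 24.4 kN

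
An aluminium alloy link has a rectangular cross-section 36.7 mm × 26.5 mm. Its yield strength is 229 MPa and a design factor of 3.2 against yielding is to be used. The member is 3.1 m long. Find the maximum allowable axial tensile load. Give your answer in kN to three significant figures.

σ_allow = 229/3.2 = 71.56 MPa.
A = 36.7×26.5 = 972.6 mm².
F_allow = σ_allow × A = 71.56×972.6 = 69600 N.

F_allow = 69.6 kN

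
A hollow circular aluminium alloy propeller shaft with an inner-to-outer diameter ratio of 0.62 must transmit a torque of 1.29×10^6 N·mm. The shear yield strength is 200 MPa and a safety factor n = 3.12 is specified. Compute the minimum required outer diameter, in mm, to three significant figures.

τ_allow = 200/3.12 = 64.10 MPa.
For a hollow shaft τ = 16T/[πd_o³(1−k⁴)] with k = 0.62, so 1−k⁴ = 0.8522.
d_o³ = 16T/[π τ_allow (1−k⁴)] = 16×1290000/(π×64.10×0.8522) = 120300 mm³.
d_o = 49.36 mm.

d_o = 49.4 mm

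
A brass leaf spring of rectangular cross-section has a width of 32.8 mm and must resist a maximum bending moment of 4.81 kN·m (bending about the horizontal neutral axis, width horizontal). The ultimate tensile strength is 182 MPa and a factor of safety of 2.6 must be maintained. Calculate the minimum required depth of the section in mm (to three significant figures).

σ_allow = 182/2.6 = 70.00 MPa.
For a rectangular section σ = 6M/(bh²), so h² = 6M/(b σ_allow) = 6×4810000/(32.8×70.00) = 12570 mm².
h = 112.1 mm.

h = 112 mm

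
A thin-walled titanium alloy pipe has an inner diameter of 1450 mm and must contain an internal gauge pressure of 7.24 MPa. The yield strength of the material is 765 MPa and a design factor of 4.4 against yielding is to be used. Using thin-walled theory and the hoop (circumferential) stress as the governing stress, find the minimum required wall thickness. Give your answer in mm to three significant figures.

σ_allow = 765/4.4 = 173.9 MPa.
Hoop stress σ_h = pD/(2t), so t = pD/(2σ_allow) = 7.24×1450/(2×173.9) = 30.19 mm.

t = 30.2 mm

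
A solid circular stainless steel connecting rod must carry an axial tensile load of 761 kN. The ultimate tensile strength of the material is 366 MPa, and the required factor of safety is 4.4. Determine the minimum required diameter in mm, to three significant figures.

Allowable stress σ_allow = 366/4.4 = 83.18 MPa.
Required area A = F/σ_allow = 761000/83.18 = 9149 mm².
A = πd²/4 → d = √(4A/π) = 107.9 mm.

d = 108 mm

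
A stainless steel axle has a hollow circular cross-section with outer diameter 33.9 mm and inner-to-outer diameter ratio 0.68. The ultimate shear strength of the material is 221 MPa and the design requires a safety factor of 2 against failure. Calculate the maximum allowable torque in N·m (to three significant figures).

T_allow = 665 N·m

τ_allow = 221/2 = 110.5 MPa.
For a hollow shaft T_allow = τ_allow·πd_o³(1−k⁴)/16 with 1−k⁴ = 0.7862, so πd_o³(1−k⁴)/16 = 6014 mm³.
T_allow = 110.5×6014 = 664500 N·mm = 664.5 N·m.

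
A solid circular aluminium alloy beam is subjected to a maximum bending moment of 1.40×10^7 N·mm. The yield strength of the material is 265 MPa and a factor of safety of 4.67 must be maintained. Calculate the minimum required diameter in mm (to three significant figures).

d = 136 mm

σ_allow = 265/4.67 = 56.75 MPa.
For a solid circular section σ = 32M/(πd³), so d³ = 32M/(π σ_allow) = 32×1.4000×10^7/(π×56.75) = 2.513×10^6 mm³.
d = 136.0 mm.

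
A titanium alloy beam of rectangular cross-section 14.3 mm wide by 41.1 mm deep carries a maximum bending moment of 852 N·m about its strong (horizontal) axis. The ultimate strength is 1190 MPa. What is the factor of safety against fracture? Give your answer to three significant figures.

n = 5.62

Section modulus S = bh²/6 = 14.3×41.1²/6 = 4026 mm³.
σ = M/S = 852000/4026 = 211.6 MPa.
n = 1190/211.6 = 5.623.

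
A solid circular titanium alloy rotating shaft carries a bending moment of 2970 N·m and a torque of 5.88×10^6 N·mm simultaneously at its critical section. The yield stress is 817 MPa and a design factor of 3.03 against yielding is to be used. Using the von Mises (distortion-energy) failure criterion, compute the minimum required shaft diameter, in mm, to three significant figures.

d = 60.6 mm

σ_allow = σ_y/n = 817/3.03 = 269.6 MPa.
For a solid shaft σ_b = 32M/(πd³) and τ = 16T/(πd³), so the von Mises stress is σ' = (16/πd³)·√(4M²+3T²).
√(4M²+3T²) = √(4×(2.970×10^6)² + 3×(5.880×10^6)²) = 1.179×10^7 N·mm.
d³ = 16×1.179×10^7/(π×269.6) = 222700 mm³.
d = 60.61 mm.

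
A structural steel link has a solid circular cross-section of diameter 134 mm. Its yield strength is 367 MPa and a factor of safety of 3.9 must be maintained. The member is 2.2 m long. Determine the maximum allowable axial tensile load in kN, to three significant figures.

σ_allow = 367/3.9 = 94.10 MPa.
A = πd²/4 = π×134²/4 = 14100 mm².
F_allow = σ_allow × A = 94.10×14100 = 1.327×10^6 N.

F_allow = 1330 kN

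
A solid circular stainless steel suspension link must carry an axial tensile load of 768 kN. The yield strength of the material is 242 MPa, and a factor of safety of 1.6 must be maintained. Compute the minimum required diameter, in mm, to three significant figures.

d = 80.4 mm

Allowable stress σ_allow = 242/1.6 = 151.2 MPa.
Required area A = F/σ_allow = 768000/151.2 = 5078 mm².
A = πd²/4 → d = √(4A/π) = 80.41 mm.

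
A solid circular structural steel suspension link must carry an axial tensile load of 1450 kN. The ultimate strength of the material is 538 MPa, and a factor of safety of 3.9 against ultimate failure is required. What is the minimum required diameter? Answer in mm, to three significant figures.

d = 116 mm

Allowable stress σ_allow = 538/3.9 = 137.9 MPa.
Required area A = F/σ_allow = 1450000/137.9 = 10510 mm².
A = πd²/4 → d = √(4A/π) = 115.7 mm.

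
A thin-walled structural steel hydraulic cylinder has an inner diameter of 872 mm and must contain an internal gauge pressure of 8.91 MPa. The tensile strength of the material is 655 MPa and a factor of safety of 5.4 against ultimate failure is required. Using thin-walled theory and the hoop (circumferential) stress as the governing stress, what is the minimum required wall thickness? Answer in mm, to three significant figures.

σ_allow = 655/5.4 = 121.3 MPa.
Hoop stress σ_h = pD/(2t), so t = pD/(2σ_allow) = 8.91×872/(2×121.3) = 32.03 mm.

t = 32.0 mm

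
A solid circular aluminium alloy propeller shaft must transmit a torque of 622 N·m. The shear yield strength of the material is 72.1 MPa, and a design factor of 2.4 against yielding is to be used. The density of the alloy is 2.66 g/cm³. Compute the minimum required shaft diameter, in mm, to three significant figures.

Allowable shear stress τ_allow = 72.1/2.4 = 30.04 MPa.
For a solid shaft τ = 16T/(πd³), so d³ = 16T/(π τ_allow) = 16×622000/(π×30.04) = 105400 mm³.
d = (105400)^(1/3) = 47.24 mm.

d = 47.2 mm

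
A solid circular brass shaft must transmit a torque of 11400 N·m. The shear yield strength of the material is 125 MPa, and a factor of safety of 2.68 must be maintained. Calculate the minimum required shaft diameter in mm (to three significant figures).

d = 108 mm

Allowable shear stress τ_allow = 125/2.68 = 46.64 MPa.
For a solid shaft τ = 16T/(πd³), so d³ = 16T/(π τ_allow) = 16×1.1400×10^7/(π×46.64) = 1.245×10^6 mm³.
d = (1.245×10^6)^(1/3) = 107.6 mm.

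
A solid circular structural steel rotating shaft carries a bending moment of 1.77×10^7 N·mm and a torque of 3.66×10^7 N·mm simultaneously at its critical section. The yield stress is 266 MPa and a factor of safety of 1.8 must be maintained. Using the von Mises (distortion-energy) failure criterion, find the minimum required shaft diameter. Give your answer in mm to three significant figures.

σ_allow = σ_y/n = 266/1.8 = 147.8 MPa.
For a solid shaft σ_b = 32M/(πd³) and τ = 16T/(πd³), so the von Mises stress is σ' = (16/πd³)·√(4M²+3T²).
√(4M²+3T²) = √(4×(1.770×10^7)² + 3×(3.660×10^7)²) = 7.261×10^7 N·mm.
d³ = 16×7.261×10^7/(π×147.8) = 2.502×10^6 mm³.
d = 135.8 mm.

d = 136 mm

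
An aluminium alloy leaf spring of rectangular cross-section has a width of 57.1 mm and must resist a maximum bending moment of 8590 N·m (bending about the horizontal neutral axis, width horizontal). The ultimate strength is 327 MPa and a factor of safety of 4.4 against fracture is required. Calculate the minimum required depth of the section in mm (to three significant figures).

σ_allow = 327/4.4 = 74.32 MPa.
For a rectangular section σ = 6M/(bh²), so h² = 6M/(b σ_allow) = 6×8590000/(57.1×74.32) = 12150 mm².
h = 110.2 mm.

h = 110 mm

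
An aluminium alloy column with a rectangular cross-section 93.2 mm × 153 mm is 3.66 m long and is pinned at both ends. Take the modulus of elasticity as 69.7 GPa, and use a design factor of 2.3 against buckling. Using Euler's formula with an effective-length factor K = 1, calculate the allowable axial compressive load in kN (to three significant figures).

P_allow = 230 kN

Buckling occurs about the weak axis: I_min = h·b³/12 = 153×93.2³/12 = 1.032×10^7 mm⁴ (b = 93.2 mm is the smaller dimension).
Effective length L_e = KL = 1×3.66 m = 3660 mm.
Euler critical load P_cr = π²EI/L_e² = π²×69700×1.032×10^7/3660² = 530100 N.
P_allow = P_cr/n = 530100/2.3 = 230500 N.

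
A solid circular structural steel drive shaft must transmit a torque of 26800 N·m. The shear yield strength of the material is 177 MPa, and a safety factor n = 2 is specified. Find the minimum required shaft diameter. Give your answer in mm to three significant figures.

Allowable shear stress τ_allow = 177/2 = 88.50 MPa.
For a solid shaft τ = 16T/(πd³), so d³ = 16T/(π τ_allow) = 16×2.6800×10^7/(π×88.50) = 1.542×10^6 mm³.
d = (1.542×10^6)^(1/3) = 115.5 mm.

d = 116 mm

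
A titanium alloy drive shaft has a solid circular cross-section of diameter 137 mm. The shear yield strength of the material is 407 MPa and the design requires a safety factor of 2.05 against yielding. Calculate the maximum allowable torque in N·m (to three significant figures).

τ_allow = 407/2.05 = 198.5 MPa.
For a solid shaft T_allow = τ_allow·πd³/16; πd³/16 = π×137³/16 = 504900 mm³.
T_allow = 198.5×504900 = 1.002×10^8 N·mm = 100200 N·m.

T_allow = 1.00×10^5 N·m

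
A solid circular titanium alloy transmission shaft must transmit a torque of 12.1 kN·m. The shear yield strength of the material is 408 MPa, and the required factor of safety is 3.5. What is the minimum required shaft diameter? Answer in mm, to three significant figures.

d = 80.9 mm

Allowable shear stress τ_allow = 408/3.5 = 116.6 MPa.
For a solid shaft τ = 16T/(πd³), so d³ = 16T/(π τ_allow) = 16×1.2100×10^7/(π×116.6) = 528600 mm³.
d = (528600)^(1/3) = 80.86 mm.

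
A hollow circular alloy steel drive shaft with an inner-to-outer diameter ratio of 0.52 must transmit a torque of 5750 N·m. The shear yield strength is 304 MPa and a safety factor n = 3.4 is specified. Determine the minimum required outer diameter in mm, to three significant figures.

d_o = 70.7 mm

τ_allow = 304/3.4 = 89.41 MPa.
For a hollow shaft τ = 16T/[πd_o³(1−k⁴)] with k = 0.52, so 1−k⁴ = 0.9269.
d_o³ = 16T/[π τ_allow (1−k⁴)] = 16×5750000/(π×89.41×0.9269) = 353400 mm³.
d_o = 70.70 mm.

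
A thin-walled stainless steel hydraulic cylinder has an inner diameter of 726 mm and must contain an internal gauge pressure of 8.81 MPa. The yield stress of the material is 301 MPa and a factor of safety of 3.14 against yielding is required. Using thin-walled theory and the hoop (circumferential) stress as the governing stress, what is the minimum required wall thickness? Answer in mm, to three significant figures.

t = 33.4 mm

σ_allow = 301/3.14 = 95.86 MPa.
Hoop stress σ_h = pD/(2t), so t = pD/(2σ_allow) = 8.81×726/(2×95.86) = 33.36 mm.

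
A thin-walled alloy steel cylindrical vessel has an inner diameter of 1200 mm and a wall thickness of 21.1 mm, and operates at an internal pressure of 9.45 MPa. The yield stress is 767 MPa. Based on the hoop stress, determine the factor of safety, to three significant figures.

σ_h = pD/(2t) = 9.45×1200/(2×21.1) = 268.7 MPa.
n = 767/268.7 = 2.854.

n = 2.85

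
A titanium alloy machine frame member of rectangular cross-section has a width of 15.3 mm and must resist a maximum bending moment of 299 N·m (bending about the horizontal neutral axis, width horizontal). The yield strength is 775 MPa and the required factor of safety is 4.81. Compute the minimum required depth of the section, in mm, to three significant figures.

h = 27.0 mm

σ_allow = 775/4.81 = 161.1 MPa.
For a rectangular section σ = 6M/(bh²), so h² = 6M/(b σ_allow) = 6×299000/(15.3×161.1) = 727.7 mm².
h = 26.98 mm.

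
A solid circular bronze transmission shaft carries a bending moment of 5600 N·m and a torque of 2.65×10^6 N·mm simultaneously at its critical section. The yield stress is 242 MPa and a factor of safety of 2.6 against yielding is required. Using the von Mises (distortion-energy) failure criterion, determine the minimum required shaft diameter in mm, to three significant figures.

σ_allow = σ_y/n = 242/2.6 = 93.08 MPa.
For a solid shaft σ_b = 32M/(πd³) and τ = 16T/(πd³), so the von Mises stress is σ' = (16/πd³)·√(4M²+3T²).
√(4M²+3T²) = √(4×(5.600×10^6)² + 3×(2.650×10^6)²) = 1.210×10^7 N·mm.
d³ = 16×1.210×10^7/(π×93.08) = 662300 mm³.
d = 87.17 mm.

d = 87.2 mm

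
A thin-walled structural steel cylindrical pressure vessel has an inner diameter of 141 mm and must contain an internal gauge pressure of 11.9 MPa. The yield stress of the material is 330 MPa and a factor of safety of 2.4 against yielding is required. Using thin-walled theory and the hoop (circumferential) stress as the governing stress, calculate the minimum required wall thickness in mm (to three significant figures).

t = 6.10 mm

σ_allow = 330/2.4 = 137.5 MPa.
Hoop stress σ_h = pD/(2t), so t = pD/(2σ_allow) = 11.9×141/(2×137.5) = 6.101 mm.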